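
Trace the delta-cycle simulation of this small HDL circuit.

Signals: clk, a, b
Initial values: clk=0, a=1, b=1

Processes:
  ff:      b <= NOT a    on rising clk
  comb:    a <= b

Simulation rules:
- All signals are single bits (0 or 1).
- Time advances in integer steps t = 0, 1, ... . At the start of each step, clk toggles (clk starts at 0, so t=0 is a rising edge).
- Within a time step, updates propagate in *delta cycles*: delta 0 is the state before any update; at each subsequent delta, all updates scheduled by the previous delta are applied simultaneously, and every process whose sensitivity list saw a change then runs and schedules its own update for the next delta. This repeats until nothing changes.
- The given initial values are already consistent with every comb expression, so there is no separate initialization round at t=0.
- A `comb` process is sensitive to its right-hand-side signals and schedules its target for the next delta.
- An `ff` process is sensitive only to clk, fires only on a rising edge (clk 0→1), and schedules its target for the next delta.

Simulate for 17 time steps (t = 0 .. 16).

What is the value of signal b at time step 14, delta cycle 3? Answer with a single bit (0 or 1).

1

t0.Δ0 clk=0 b=1 a=1
t0.Δ1 clk=1 b=1 a=1
t0.Δ2 clk=1 b=0 a=1
t0.Δ3 clk=1 b=0 a=0
t1.Δ0 clk=1 b=0 a=0
t1.Δ1 clk=0 b=0 a=0
t2.Δ0 clk=0 b=0 a=0
t2.Δ1 clk=1 b=0 a=0
t2.Δ2 clk=1 b=1 a=0
t2.Δ3 clk=1 b=1 a=1
t3.Δ0 clk=1 b=1 a=1
t3.Δ1 clk=0 b=1 a=1
t4.Δ0 clk=0 b=1 a=1
t4.Δ1 clk=1 b=1 a=1
t4.Δ2 clk=1 b=0 a=1
t4.Δ3 clk=1 b=0 a=0
t5.Δ0 clk=1 b=0 a=0
t5.Δ1 clk=0 b=0 a=0
t6.Δ0 clk=0 b=0 a=0
t6.Δ1 clk=1 b=0 a=0
t6.Δ2 clk=1 b=1 a=0
t6.Δ3 clk=1 b=1 a=1
t7.Δ0 clk=1 b=1 a=1
t7.Δ1 clk=0 b=1 a=1
t8.Δ0 clk=0 b=1 a=1
t8.Δ1 clk=1 b=1 a=1
t8.Δ2 clk=1 b=0 a=1
t8.Δ3 clk=1 b=0 a=0
t9.Δ0 clk=1 b=0 a=0
t9.Δ1 clk=0 b=0 a=0
t10.Δ0 clk=0 b=0 a=0
t10.Δ1 clk=1 b=0 a=0
t10.Δ2 clk=1 b=1 a=0
t10.Δ3 clk=1 b=1 a=1
t11.Δ0 clk=1 b=1 a=1
t11.Δ1 clk=0 b=1 a=1
t12.Δ0 clk=0 b=1 a=1
t12.Δ1 clk=1 b=1 a=1
t12.Δ2 clk=1 b=0 a=1
t12.Δ3 clk=1 b=0 a=0
t13.Δ0 clk=1 b=0 a=0
t13.Δ1 clk=0 b=0 a=0
t14.Δ0 clk=0 b=0 a=0
t14.Δ1 clk=1 b=0 a=0
t14.Δ2 clk=1 b=1 a=0
t14.Δ3 clk=1 b=1 a=1
t15.Δ0 clk=1 b=1 a=1
t15.Δ1 clk=0 b=1 a=1
t16.Δ0 clk=0 b=1 a=1
t16.Δ1 clk=1 b=1 a=1
t16.Δ2 clk=1 b=0 a=1
t16.Δ3 clk=1 b=0 a=0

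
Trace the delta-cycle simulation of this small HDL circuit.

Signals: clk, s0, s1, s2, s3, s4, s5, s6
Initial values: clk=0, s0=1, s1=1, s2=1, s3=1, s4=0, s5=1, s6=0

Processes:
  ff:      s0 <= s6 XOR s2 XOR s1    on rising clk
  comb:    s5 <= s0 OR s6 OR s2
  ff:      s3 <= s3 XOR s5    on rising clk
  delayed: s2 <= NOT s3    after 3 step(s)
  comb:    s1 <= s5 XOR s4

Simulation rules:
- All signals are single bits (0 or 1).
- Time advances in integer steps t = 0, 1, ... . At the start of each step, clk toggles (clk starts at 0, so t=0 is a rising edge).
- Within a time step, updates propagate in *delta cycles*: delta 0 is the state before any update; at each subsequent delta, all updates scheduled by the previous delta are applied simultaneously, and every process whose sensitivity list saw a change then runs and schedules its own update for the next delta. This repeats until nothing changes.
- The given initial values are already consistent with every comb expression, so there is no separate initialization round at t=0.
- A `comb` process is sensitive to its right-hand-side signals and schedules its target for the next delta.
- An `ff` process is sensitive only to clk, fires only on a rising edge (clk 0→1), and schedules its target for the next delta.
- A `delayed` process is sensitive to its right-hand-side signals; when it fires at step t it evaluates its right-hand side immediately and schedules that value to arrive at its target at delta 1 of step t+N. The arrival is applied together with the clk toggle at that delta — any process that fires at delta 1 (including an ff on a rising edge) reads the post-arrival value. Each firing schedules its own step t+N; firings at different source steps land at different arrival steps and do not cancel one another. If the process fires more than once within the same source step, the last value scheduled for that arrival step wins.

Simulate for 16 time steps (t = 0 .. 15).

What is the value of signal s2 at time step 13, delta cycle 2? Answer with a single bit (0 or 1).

1

t0.Δ0 s3=1 s1=1 s6=0 s5=1 s4=0 s2=1 clk=0 s0=1
t0.Δ1 s3=1 s1=1 s6=0 s5=1 s4=0 s2=1 clk=1 s0=1
t0.Δ2 s3=0 s1=1 s6=0 s5=1 s4=0 s2=1 clk=1 s0=0
t1.Δ0 s3=0 s1=1 s6=0 s5=1 s4=0 s2=1 clk=1 s0=0
t1.Δ1 s3=0 s1=1 s6=0 s5=1 s4=0 s2=1 clk=0 s0=0
t2.Δ0 s3=0 s1=1 s6=0 s5=1 s4=0 s2=1 clk=0 s0=0
t2.Δ1 s3=0 s1=1 s6=0 s5=1 s4=0 s2=1 clk=1 s0=0
t2.Δ2 s3=1 s1=1 s6=0 s5=1 s4=0 s2=1 clk=1 s0=0
t3.Δ0 s3=1 s1=1 s6=0 s5=1 s4=0 s2=1 clk=1 s0=0
t3.Δ1 s3=1 s1=1 s6=0 s5=1 s4=0 s2=1 clk=0 s0=0
t4.Δ0 s3=1 s1=1 s6=0 s5=1 s4=0 s2=1 clk=0 s0=0
t4.Δ1 s3=1 s1=1 s6=0 s5=1 s4=0 s2=1 clk=1 s0=0
t4.Δ2 s3=0 s1=1 s6=0 s5=1 s4=0 s2=1 clk=1 s0=0
t5.Δ0 s3=0 s1=1 s6=0 s5=1 s4=0 s2=1 clk=1 s0=0
t5.Δ1 s3=0 s1=1 s6=0 s5=1 s4=0 s2=0 clk=0 s0=0
t5.Δ2 s3=0 s1=1 s6=0 s5=0 s4=0 s2=0 clk=0 s0=0
t5.Δ3 s3=0 s1=0 s6=0 s5=0 s4=0 s2=0 clk=0 s0=0
t6.Δ0 s3=0 s1=0 s6=0 s5=0 s4=0 s2=0 clk=0 s0=0
t6.Δ1 s3=0 s1=0 s6=0 s5=0 s4=0 s2=0 clk=1 s0=0
t7.Δ0 s3=0 s1=0 s6=0 s5=0 s4=0 s2=0 clk=1 s0=0
t7.Δ1 s3=0 s1=0 s6=0 s5=0 s4=0 s2=1 clk=0 s0=0
t7.Δ2 s3=0 s1=0 s6=0 s5=1 s4=0 s2=1 clk=0 s0=0
t7.Δ3 s3=0 s1=1 s6=0 s5=1 s4=0 s2=1 clk=0 s0=0
t8.Δ0 s3=0 s1=1 s6=0 s5=1 s4=0 s2=1 clk=0 s0=0
t8.Δ1 s3=0 s1=1 s6=0 s5=1 s4=0 s2=1 clk=1 s0=0
t8.Δ2 s3=1 s1=1 s6=0 s5=1 s4=0 s2=1 clk=1 s0=0
t9.Δ0 s3=1 s1=1 s6=0 s5=1 s4=0 s2=1 clk=1 s0=0
t9.Δ1 s3=1 s1=1 s6=0 s5=1 s4=0 s2=1 clk=0 s0=0
t10.Δ0 s3=1 s1=1 s6=0 s5=1 s4=0 s2=1 clk=0 s0=0
t10.Δ1 s3=1 s1=1 s6=0 s5=1 s4=0 s2=1 clk=1 s0=0
t10.Δ2 s3=0 s1=1 s6=0 s5=1 s4=0 s2=1 clk=1 s0=0
t11.Δ0 s3=0 s1=1 s6=0 s5=1 s4=0 s2=1 clk=1 s0=0
t11.Δ1 s3=0 s1=1 s6=0 s5=1 s4=0 s2=0 clk=0 s0=0
t11.Δ2 s3=0 s1=1 s6=0 s5=0 s4=0 s2=0 clk=0 s0=0
t11.Δ3 s3=0 s1=0 s6=0 s5=0 s4=0 s2=0 clk=0 s0=0
t12.Δ0 s3=0 s1=0 s6=0 s5=0 s4=0 s2=0 clk=0 s0=0
t12.Δ1 s3=0 s1=0 s6=0 s5=0 s4=0 s2=0 clk=1 s0=0
t13.Δ0 s3=0 s1=0 s6=0 s5=0 s4=0 s2=0 clk=1 s0=0
t13.Δ1 s3=0 s1=0 s6=0 s5=0 s4=0 s2=1 clk=0 s0=0
t13.Δ2 s3=0 s1=0 s6=0 s5=1 s4=0 s2=1 clk=0 s0=0
t13.Δ3 s3=0 s1=1 s6=0 s5=1 s4=0 s2=1 clk=0 s0=0
t14.Δ0 s3=0 s1=1 s6=0 s5=1 s4=0 s2=1 clk=0 s0=0
t14.Δ1 s3=0 s1=1 s6=0 s5=1 s4=0 s2=1 clk=1 s0=0
t14.Δ2 s3=1 s1=1 s6=0 s5=1 s4=0 s2=1 clk=1 s0=0
t15.Δ0 s3=1 s1=1 s6=0 s5=1 s4=0 s2=1 clk=1 s0=0
t15.Δ1 s3=1 s1=1 s6=0 s5=1 s4=0 s2=1 clk=0 s0=0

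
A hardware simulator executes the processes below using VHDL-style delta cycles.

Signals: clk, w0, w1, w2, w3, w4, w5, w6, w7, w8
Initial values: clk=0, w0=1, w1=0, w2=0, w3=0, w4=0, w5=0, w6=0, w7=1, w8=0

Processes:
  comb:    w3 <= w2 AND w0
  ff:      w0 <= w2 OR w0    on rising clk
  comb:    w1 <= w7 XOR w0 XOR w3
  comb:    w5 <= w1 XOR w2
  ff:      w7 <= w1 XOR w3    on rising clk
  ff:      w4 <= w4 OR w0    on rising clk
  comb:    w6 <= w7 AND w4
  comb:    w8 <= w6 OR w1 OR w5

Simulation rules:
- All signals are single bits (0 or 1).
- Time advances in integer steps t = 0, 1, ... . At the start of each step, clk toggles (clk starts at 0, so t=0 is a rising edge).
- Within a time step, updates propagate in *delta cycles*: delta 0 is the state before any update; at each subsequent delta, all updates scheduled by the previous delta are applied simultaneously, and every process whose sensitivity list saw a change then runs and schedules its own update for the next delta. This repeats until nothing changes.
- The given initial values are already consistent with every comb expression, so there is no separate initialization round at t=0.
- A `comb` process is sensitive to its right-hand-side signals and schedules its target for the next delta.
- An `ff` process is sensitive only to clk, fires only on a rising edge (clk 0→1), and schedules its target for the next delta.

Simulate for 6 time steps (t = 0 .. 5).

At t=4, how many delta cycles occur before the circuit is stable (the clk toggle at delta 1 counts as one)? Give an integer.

t0.Δ0 clk=0 w4=0 w0=1 w2=0 w7=1 w8=0 w3=0 w1=0 w6=0 w5=0
t0.Δ1 clk=1 w4=0 w0=1 w2=0 w7=1 w8=0 w3=0 w1=0 w6=0 w5=0
t0.Δ2 clk=1 w4=1 w0=1 w2=0 w7=0 w8=0 w3=0 w1=0 w6=0 w5=0
t0.Δ3 clk=1 w4=1 w0=1 w2=0 w7=0 w8=0 w3=0 w1=1 w6=0 w5=0
t0.Δ4 clk=1 w4=1 w0=1 w2=0 w7=0 w8=1 w3=0 w1=1 w6=0 w5=1
t1.Δ0 clk=1 w4=1 w0=1 w2=0 w7=0 w8=1 w3=0 w1=1 w6=0 w5=1
t1.Δ1 clk=0 w4=1 w0=1 w2=0 w7=0 w8=1 w3=0 w1=1 w6=0 w5=1
t2.Δ0 clk=0 w4=1 w0=1 w2=0 w7=0 w8=1 w3=0 w1=1 w6=0 w5=1
t2.Δ1 clk=1 w4=1 w0=1 w2=0 w7=0 w8=1 w3=0 w1=1 w6=0 w5=1
t2.Δ2 clk=1 w4=1 w0=1 w2=0 w7=1 w8=1 w3=0 w1=1 w6=0 w5=1
t2.Δ3 clk=1 w4=1 w0=1 w2=0 w7=1 w8=1 w3=0 w1=0 w6=1 w5=1
t2.Δ4 clk=1 w4=1 w0=1 w2=0 w7=1 w8=1 w3=0 w1=0 w6=1 w5=0
t3.Δ0 clk=1 w4=1 w0=1 w2=0 w7=1 w8=1 w3=0 w1=0 w6=1 w5=0
t3.Δ1 clk=0 w4=1 w0=1 w2=0 w7=1 w8=1 w3=0 w1=0 w6=1 w5=0
t4.Δ0 clk=0 w4=1 w0=1 w2=0 w7=1 w8=1 w3=0 w1=0 w6=1 w5=0
t4.Δ1 clk=1 w4=1 w0=1 w2=0 w7=1 w8=1 w3=0 w1=0 w6=1 w5=0
t4.Δ2 clk=1 w4=1 w0=1 w2=0 w7=0 w8=1 w3=0 w1=0 w6=1 w5=0
t4.Δ3 clk=1 w4=1 w0=1 w2=0 w7=0 w8=1 w3=0 w1=1 w6=0 w5=0
t4.Δ4 clk=1 w4=1 w0=1 w2=0 w7=0 w8=1 w3=0 w1=1 w6=0 w5=1
t5.Δ0 clk=1 w4=1 w0=1 w2=0 w7=0 w8=1 w3=0 w1=1 w6=0 w5=1
t5.Δ1 clk=0 w4=1 w0=1 w2=0 w7=0 w8=1 w3=0 w1=1 w6=0 w5=1

4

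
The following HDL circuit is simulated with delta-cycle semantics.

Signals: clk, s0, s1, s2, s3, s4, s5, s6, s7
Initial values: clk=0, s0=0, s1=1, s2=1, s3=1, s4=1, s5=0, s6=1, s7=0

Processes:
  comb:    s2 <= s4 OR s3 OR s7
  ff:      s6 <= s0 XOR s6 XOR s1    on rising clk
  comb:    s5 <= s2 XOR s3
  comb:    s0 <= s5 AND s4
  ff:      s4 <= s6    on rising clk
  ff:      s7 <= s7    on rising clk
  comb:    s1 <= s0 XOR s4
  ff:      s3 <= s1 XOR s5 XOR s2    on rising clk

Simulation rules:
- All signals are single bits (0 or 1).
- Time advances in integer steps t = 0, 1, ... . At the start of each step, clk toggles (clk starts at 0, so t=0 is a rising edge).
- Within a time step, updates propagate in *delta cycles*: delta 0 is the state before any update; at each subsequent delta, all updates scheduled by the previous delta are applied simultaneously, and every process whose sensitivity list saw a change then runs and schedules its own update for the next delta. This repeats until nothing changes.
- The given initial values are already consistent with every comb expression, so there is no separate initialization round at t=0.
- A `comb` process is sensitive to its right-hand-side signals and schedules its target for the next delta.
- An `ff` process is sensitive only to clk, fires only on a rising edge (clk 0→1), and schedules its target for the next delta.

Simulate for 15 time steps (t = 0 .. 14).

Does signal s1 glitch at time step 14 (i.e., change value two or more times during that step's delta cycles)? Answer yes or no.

t=0 Δ0: s5=0 clk=0 s6=1 s2=1 s1=1 s0=0 s7=0 s3=1 s4=1
  Δ1: clk:0→1
  Δ2: s6:1→0, s3:1→0
  Δ3: s5:0→1
  Δ4: s0:0→1
  Δ5: s1:1→0
  (5Δ to stable)
t=1 Δ0: s5=1 clk=1 s6=0 s2=1 s1=0 s0=1 s7=0 s3=0 s4=1
  Δ1: clk:1→0
  (1Δ to stable)
t=2 Δ0: s5=1 clk=0 s6=0 s2=1 s1=0 s0=1 s7=0 s3=0 s4=1
  Δ1: clk:0→1
  Δ2: s6:0→1, s4:1→0
  Δ3: s2:1→0, s1:0→1, s0:1→0
  Δ4: s5:1→0, s1:1→0
  (4Δ to stable)
t=3 Δ0: s5=0 clk=1 s6=1 s2=0 s1=0 s0=0 s7=0 s3=0 s4=0
  Δ1: clk:1→0
  (1Δ to stable)
t=4 Δ0: s5=0 clk=0 s6=1 s2=0 s1=0 s0=0 s7=0 s3=0 s4=0
  Δ1: clk:0→1
  Δ2: s4:0→1
  Δ3: s2:0→1, s1:0→1
  Δ4: s5:0→1
  Δ5: s0:0→1
  Δ6: s1:1→0
  (6Δ to stable)
t=5 Δ0: s5=1 clk=1 s6=1 s2=1 s1=0 s0=1 s7=0 s3=0 s4=1
  Δ1: clk:1→0
  (1Δ to stable)
t=6 Δ0: s5=1 clk=0 s6=1 s2=1 s1=0 s0=1 s7=0 s3=0 s4=1
  Δ1: clk:0→1
  Δ2: s6:1→0
  (2Δ to stable)
t=7 Δ0: s5=1 clk=1 s6=0 s2=1 s1=0 s0=1 s7=0 s3=0 s4=1
  Δ1: clk:1→0
  (1Δ to stable)
t=8 Δ0: s5=1 clk=0 s6=0 s2=1 s1=0 s0=1 s7=0 s3=0 s4=1
  Δ1: clk:0→1
  Δ2: s6:0→1, s4:1→0
  Δ3: s2:1→0, s1:0→1, s0:1→0
  Δ4: s5:1→0, s1:1→0
  (4Δ to stable)
t=9 Δ0: s5=0 clk=1 s6=1 s2=0 s1=0 s0=0 s7=0 s3=0 s4=0
  Δ1: clk:1→0
  (1Δ to stable)
t=10 Δ0: s5=0 clk=0 s6=1 s2=0 s1=0 s0=0 s7=0 s3=0 s4=0
  Δ1: clk:0→1
  Δ2: s4:0→1
  Δ3: s2:0→1, s1:0→1
  Δ4: s5:0→1
  Δ5: s0:0→1
  Δ6: s1:1→0
  (6Δ to stable)
t=11 Δ0: s5=1 clk=1 s6=1 s2=1 s1=0 s0=1 s7=0 s3=0 s4=1
  Δ1: clk:1→0
  (1Δ to stable)
t=12 Δ0: s5=1 clk=0 s6=1 s2=1 s1=0 s0=1 s7=0 s3=0 s4=1
  Δ1: clk:0→1
  Δ2: s6:1→0
  (2Δ to stable)
t=13 Δ0: s5=1 clk=1 s6=0 s2=1 s1=0 s0=1 s7=0 s3=0 s4=1
  Δ1: clk:1→0
  (1Δ to stable)
t=14 Δ0: s5=1 clk=0 s6=0 s2=1 s1=0 s0=1 s7=0 s3=0 s4=1
  Δ1: clk:0→1
  Δ2: s6:0→1, s4:1→0
  Δ3: s2:1→0, s1:0→1, s0:1→0
  Δ4: s5:1→0, s1:1→0
  (4Δ to stable)

yes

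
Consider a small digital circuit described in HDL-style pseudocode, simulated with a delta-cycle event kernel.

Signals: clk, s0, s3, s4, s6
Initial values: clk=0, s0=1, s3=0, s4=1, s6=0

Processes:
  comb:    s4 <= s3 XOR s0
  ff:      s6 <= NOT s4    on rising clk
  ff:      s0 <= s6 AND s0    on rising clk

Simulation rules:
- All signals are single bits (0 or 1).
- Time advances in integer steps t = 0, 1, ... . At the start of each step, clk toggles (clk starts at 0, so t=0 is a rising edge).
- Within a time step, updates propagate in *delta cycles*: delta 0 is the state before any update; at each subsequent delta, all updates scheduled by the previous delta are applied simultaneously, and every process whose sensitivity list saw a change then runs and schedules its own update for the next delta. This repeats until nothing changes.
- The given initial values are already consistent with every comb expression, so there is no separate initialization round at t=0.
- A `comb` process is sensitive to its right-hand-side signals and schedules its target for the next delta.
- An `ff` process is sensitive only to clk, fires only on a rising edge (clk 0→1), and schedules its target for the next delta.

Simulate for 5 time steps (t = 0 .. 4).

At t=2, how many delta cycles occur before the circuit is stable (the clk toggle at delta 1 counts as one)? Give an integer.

2

t0.Δ0 s3=0 s4=1 clk=0 s0=1 s6=0
t0.Δ1 s3=0 s4=1 clk=1 s0=1 s6=0
t0.Δ2 s3=0 s4=1 clk=1 s0=0 s6=0
t0.Δ3 s3=0 s4=0 clk=1 s0=0 s6=0
t1.Δ0 s3=0 s4=0 clk=1 s0=0 s6=0
t1.Δ1 s3=0 s4=0 clk=0 s0=0 s6=0
t2.Δ0 s3=0 s4=0 clk=0 s0=0 s6=0
t2.Δ1 s3=0 s4=0 clk=1 s0=0 s6=0
t2.Δ2 s3=0 s4=0 clk=1 s0=0 s6=1
t3.Δ0 s3=0 s4=0 clk=1 s0=0 s6=1
t3.Δ1 s3=0 s4=0 clk=0 s0=0 s6=1
t4.Δ0 s3=0 s4=0 clk=0 s0=0 s6=1
t4.Δ1 s3=0 s4=0 clk=1 s0=0 s6=1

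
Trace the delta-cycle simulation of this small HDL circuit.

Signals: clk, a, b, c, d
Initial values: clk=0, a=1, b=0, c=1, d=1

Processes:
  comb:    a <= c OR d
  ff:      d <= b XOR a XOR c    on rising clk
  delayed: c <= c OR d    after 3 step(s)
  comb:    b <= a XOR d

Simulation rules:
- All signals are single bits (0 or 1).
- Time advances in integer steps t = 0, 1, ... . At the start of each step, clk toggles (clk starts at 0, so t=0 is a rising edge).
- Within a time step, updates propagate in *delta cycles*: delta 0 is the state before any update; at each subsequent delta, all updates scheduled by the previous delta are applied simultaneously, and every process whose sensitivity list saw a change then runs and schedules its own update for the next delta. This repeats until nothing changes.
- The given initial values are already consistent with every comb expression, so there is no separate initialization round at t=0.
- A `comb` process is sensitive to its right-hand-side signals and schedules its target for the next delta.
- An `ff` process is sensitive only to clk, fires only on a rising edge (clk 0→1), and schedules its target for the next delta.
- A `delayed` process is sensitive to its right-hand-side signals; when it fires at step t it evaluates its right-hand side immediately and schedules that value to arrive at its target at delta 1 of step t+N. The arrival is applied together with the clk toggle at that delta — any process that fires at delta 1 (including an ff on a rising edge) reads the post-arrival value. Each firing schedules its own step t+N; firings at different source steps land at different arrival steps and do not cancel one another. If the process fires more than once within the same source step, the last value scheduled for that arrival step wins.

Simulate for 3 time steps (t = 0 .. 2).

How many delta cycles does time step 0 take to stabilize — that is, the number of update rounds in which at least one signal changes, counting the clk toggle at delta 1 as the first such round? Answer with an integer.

t=0 Δ0: d=1 c=1 b=0 clk=0 a=1
  Δ1: clk:0→1
  Δ2: d:1→0
  Δ3: b:0→1
  (3Δ to stable)
t=1 Δ0: d=0 c=1 b=1 clk=1 a=1
  Δ1: clk:1→0
  (1Δ to stable)
t=2 Δ0: d=0 c=1 b=1 clk=0 a=1
  Δ1: clk:0→1
  Δ2: d:0→1
  Δ3: b:1→0
  (3Δ to stable)

3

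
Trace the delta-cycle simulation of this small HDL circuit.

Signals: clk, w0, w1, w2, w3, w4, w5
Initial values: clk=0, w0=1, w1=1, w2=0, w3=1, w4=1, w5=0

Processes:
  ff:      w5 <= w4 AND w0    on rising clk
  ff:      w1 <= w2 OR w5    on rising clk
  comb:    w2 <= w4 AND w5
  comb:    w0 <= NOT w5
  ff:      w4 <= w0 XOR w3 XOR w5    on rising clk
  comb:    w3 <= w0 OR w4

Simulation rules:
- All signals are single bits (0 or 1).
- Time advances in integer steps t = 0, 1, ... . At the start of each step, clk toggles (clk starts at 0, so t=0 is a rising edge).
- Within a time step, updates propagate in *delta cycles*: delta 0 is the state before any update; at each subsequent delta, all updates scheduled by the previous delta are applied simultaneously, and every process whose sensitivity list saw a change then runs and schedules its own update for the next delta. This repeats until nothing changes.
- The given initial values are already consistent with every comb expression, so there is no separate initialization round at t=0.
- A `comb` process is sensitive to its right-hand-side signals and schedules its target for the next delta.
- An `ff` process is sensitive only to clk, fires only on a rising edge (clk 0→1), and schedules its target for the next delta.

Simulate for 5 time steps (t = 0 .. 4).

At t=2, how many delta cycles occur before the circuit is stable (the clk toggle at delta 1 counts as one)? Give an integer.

3

t0.Δ0 w4=1 w3=1 w0=1 w5=0 w2=0 w1=1 clk=0
t0.Δ1 w4=1 w3=1 w0=1 w5=0 w2=0 w1=1 clk=1
t0.Δ2 w4=0 w3=1 w0=1 w5=1 w2=0 w1=0 clk=1
t0.Δ3 w4=0 w3=1 w0=0 w5=1 w2=0 w1=0 clk=1
t0.Δ4 w4=0 w3=0 w0=0 w5=1 w2=0 w1=0 clk=1
t1.Δ0 w4=0 w3=0 w0=0 w5=1 w2=0 w1=0 clk=1
t1.Δ1 w4=0 w3=0 w0=0 w5=1 w2=0 w1=0 clk=0
t2.Δ0 w4=0 w3=0 w0=0 w5=1 w2=0 w1=0 clk=0
t2.Δ1 w4=0 w3=0 w0=0 w5=1 w2=0 w1=0 clk=1
t2.Δ2 w4=1 w3=0 w0=0 w5=0 w2=0 w1=1 clk=1
t2.Δ3 w4=1 w3=1 w0=1 w5=0 w2=0 w1=1 clk=1
t3.Δ0 w4=1 w3=1 w0=1 w5=0 w2=0 w1=1 clk=1
t3.Δ1 w4=1 w3=1 w0=1 w5=0 w2=0 w1=1 clk=0
t4.Δ0 w4=1 w3=1 w0=1 w5=0 w2=0 w1=1 clk=0
t4.Δ1 w4=1 w3=1 w0=1 w5=0 w2=0 w1=1 clk=1
t4.Δ2 w4=0 w3=1 w0=1 w5=1 w2=0 w1=0 clk=1
t4.Δ3 w4=0 w3=1 w0=0 w5=1 w2=0 w1=0 clk=1
t4.Δ4 w4=0 w3=0 w0=0 w5=1 w2=0 w1=0 clk=1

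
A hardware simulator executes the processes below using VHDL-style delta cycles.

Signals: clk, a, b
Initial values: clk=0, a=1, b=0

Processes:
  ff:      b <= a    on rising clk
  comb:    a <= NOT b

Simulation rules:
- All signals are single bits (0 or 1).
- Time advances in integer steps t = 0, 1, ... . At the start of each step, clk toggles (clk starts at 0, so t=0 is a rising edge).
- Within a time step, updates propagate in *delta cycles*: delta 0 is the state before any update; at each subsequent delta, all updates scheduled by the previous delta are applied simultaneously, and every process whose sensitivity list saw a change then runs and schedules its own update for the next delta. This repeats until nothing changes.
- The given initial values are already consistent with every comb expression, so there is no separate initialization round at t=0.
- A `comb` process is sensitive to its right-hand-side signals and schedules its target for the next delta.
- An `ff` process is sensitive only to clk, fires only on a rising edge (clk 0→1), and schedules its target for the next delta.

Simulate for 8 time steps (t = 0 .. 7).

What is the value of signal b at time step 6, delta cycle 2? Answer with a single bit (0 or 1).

t0.Δ0 clk=0 b=0 a=1
t0.Δ1 clk=1 b=0 a=1
t0.Δ2 clk=1 b=1 a=1
t0.Δ3 clk=1 b=1 a=0
t1.Δ0 clk=1 b=1 a=0
t1.Δ1 clk=0 b=1 a=0
t2.Δ0 clk=0 b=1 a=0
t2.Δ1 clk=1 b=1 a=0
t2.Δ2 clk=1 b=0 a=0
t2.Δ3 clk=1 b=0 a=1
t3.Δ0 clk=1 b=0 a=1
t3.Δ1 clk=0 b=0 a=1
t4.Δ0 clk=0 b=0 a=1
t4.Δ1 clk=1 b=0 a=1
t4.Δ2 clk=1 b=1 a=1
t4.Δ3 clk=1 b=1 a=0
t5.Δ0 clk=1 b=1 a=0
t5.Δ1 clk=0 b=1 a=0
t6.Δ0 clk=0 b=1 a=0
t6.Δ1 clk=1 b=1 a=0
t6.Δ2 clk=1 b=0 a=0
t6.Δ3 clk=1 b=0 a=1
t7.Δ0 clk=1 b=0 a=1
t7.Δ1 clk=0 b=0 a=1

0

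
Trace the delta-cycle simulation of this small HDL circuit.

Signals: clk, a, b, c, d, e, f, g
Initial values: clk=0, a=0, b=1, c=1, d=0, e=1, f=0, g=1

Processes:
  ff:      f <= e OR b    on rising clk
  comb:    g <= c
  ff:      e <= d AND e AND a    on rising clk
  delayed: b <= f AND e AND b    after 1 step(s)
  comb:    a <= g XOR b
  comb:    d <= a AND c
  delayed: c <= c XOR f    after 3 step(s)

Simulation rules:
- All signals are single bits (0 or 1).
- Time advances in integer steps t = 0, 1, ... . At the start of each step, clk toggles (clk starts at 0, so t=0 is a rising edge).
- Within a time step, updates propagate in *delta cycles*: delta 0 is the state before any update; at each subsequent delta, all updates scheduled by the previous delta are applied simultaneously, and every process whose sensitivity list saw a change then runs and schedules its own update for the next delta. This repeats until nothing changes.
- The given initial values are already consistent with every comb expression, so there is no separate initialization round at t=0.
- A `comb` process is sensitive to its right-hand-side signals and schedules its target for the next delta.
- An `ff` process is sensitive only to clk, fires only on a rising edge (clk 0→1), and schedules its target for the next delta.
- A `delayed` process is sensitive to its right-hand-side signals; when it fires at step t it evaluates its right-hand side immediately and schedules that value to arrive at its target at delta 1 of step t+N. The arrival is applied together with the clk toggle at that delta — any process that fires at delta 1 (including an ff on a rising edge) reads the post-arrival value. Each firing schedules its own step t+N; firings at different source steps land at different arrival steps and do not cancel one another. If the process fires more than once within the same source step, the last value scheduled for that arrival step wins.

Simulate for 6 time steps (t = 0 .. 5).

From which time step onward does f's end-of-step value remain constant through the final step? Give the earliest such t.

t=0 Δ0: e=1 b=1 d=0 c=1 g=1 f=0 a=0 clk=0
  Δ1: clk:0→1
  Δ2: e:1→0, f:0→1
  (2Δ to stable)
t=1 Δ0: e=0 b=1 d=0 c=1 g=1 f=1 a=0 clk=1
  Δ1: b:1→0, clk:1→0
  Δ2: a:0→1
  Δ3: d:0→1
  (3Δ to stable)
t=2 Δ0: e=0 b=0 d=1 c=1 g=1 f=1 a=1 clk=0
  Δ1: clk:0→1
  Δ2: f:1→0
  (2Δ to stable)
t=3 Δ0: e=0 b=0 d=1 c=1 g=1 f=0 a=1 clk=1
  Δ1: c:1→0, clk:1→0
  Δ2: d:1→0, g:1→0
  Δ3: a:1→0
  (3Δ to stable)
t=4 Δ0: e=0 b=0 d=0 c=0 g=0 f=0 a=0 clk=0
  Δ1: clk:0→1
  (1Δ to stable)
t=5 Δ0: e=0 b=0 d=0 c=0 g=0 f=0 a=0 clk=1
  Δ1: c:0→1, clk:1→0
  Δ2: g:0→1
  Δ3: a:0→1
  Δ4: d:0→1
  (4Δ to stable)

2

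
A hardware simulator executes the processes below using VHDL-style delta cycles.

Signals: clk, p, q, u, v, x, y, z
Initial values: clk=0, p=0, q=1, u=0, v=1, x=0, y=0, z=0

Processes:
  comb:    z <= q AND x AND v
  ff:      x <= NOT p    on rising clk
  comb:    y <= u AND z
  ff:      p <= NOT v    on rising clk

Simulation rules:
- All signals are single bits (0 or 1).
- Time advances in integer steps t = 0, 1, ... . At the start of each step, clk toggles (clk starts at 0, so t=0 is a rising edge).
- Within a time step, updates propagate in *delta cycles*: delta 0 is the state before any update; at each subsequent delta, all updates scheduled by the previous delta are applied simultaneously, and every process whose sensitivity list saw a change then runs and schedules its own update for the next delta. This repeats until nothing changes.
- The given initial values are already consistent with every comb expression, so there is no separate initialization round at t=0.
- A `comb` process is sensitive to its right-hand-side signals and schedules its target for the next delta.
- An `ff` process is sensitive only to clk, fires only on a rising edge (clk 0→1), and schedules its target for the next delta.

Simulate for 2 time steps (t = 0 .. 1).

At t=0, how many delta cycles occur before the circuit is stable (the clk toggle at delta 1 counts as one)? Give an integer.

[bits: z,clk,y,p,q,x,u,v]
t=0: Δ0=00001001 Δ1=01001001 Δ2=01001101 Δ3=11001101 | 3Δ
t=1: Δ0=11001101 Δ1=10001101 | 1Δ

3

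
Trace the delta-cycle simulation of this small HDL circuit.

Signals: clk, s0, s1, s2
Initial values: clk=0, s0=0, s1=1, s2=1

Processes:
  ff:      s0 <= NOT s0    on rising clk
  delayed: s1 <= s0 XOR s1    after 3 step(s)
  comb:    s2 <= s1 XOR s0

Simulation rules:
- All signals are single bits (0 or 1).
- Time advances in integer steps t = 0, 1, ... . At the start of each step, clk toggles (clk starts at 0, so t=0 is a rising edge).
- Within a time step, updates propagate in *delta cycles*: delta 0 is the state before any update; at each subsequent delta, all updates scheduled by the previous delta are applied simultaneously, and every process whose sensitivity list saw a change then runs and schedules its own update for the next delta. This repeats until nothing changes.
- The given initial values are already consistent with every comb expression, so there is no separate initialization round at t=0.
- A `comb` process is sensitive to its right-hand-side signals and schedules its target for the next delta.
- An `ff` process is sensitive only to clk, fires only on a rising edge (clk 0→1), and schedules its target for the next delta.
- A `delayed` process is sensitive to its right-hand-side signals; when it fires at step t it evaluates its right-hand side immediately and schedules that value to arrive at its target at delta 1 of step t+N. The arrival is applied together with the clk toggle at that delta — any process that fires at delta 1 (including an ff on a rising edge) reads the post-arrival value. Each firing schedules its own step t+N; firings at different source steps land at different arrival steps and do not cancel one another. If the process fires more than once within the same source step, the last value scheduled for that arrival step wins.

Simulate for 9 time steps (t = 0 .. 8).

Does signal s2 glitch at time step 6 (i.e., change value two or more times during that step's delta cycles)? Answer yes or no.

yes

t0.Δ0 s2=1 s1=1 s0=0 clk=0
t0.Δ1 s2=1 s1=1 s0=0 clk=1
t0.Δ2 s2=1 s1=1 s0=1 clk=1
t0.Δ3 s2=0 s1=1 s0=1 clk=1
t1.Δ0 s2=0 s1=1 s0=1 clk=1
t1.Δ1 s2=0 s1=1 s0=1 clk=0
t2.Δ0 s2=0 s1=1 s0=1 clk=0
t2.Δ1 s2=0 s1=1 s0=1 clk=1
t2.Δ2 s2=0 s1=1 s0=0 clk=1
t2.Δ3 s2=1 s1=1 s0=0 clk=1
t3.Δ0 s2=1 s1=1 s0=0 clk=1
t3.Δ1 s2=1 s1=0 s0=0 clk=0
t3.Δ2 s2=0 s1=0 s0=0 clk=0
t4.Δ0 s2=0 s1=0 s0=0 clk=0
t4.Δ1 s2=0 s1=0 s0=0 clk=1
t4.Δ2 s2=0 s1=0 s0=1 clk=1
t4.Δ3 s2=1 s1=0 s0=1 clk=1
t5.Δ0 s2=1 s1=0 s0=1 clk=1
t5.Δ1 s2=1 s1=1 s0=1 clk=0
t5.Δ2 s2=0 s1=1 s0=1 clk=0
t6.Δ0 s2=0 s1=1 s0=1 clk=0
t6.Δ1 s2=0 s1=0 s0=1 clk=1
t6.Δ2 s2=1 s1=0 s0=0 clk=1
t6.Δ3 s2=0 s1=0 s0=0 clk=1
t7.Δ0 s2=0 s1=0 s0=0 clk=1
t7.Δ1 s2=0 s1=1 s0=0 clk=0
t7.Δ2 s2=1 s1=1 s0=0 clk=0
t8.Δ0 s2=1 s1=1 s0=0 clk=0
t8.Δ1 s2=1 s1=0 s0=0 clk=1
t8.Δ2 s2=0 s1=0 s0=1 clk=1
t8.Δ3 s2=1 s1=0 s0=1 clk=1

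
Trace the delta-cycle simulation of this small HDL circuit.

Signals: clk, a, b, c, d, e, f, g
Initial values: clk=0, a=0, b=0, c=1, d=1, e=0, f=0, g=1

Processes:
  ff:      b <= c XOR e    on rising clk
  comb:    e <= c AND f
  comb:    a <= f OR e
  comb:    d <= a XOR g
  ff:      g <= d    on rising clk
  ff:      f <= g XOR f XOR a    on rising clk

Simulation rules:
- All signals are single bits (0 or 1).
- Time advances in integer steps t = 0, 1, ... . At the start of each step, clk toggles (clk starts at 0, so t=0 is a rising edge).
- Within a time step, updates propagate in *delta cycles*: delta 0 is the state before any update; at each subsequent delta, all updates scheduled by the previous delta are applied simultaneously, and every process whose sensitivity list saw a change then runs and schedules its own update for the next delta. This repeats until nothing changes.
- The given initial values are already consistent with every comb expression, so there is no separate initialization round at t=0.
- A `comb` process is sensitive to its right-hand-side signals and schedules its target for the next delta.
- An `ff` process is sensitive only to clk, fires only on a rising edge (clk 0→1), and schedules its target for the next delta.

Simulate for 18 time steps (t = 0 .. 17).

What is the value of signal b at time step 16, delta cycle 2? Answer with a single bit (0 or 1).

0

[bits: c,e,f,d,b,g,a,clk]
t=0: Δ0=10010100 Δ1=10010101 Δ2=10111101 Δ3=11111111 Δ4=11101111 | 4Δ
t=1: Δ0=11101111 Δ1=11101110 | 1Δ
t=2: Δ0=11101110 Δ1=11101111 Δ2=11100011 Δ3=11110011 | 3Δ
t=3: Δ0=11110011 Δ1=11110010 | 1Δ
t=4: Δ0=11110010 Δ1=11110011 Δ2=11010111 Δ3=10000111 Δ4=10000101 Δ5=10010101 | 5Δ
t=5: Δ0=10010101 Δ1=10010100 | 1Δ
t=6: Δ0=10010100 Δ1=10010101 Δ2=10111101 Δ3=11111111 Δ4=11101111 | 4Δ
t=7: Δ0=11101111 Δ1=11101110 | 1Δ
t=8: Δ0=11101110 Δ1=11101111 Δ2=11100011 Δ3=11110011 | 3Δ
t=9: Δ0=11110011 Δ1=11110010 | 1Δ
t=10: Δ0=11110010 Δ1=11110011 Δ2=11010111 Δ3=10000111 Δ4=10000101 Δ5=10010101 | 5Δ
t=11: Δ0=10010101 Δ1=10010100 | 1Δ
t=12: Δ0=10010100 Δ1=10010101 Δ2=10111101 Δ3=11111111 Δ4=11101111 | 4Δ
t=13: Δ0=11101111 Δ1=11101110 | 1Δ
t=14: Δ0=11101110 Δ1=11101111 Δ2=11100011 Δ3=11110011 | 3Δ
t=15: Δ0=11110011 Δ1=11110010 | 1Δ
t=16: Δ0=11110010 Δ1=11110011 Δ2=11010111 Δ3=10000111 Δ4=10000101 Δ5=10010101 | 5Δ
t=17: Δ0=10010101 Δ1=10010100 | 1Δ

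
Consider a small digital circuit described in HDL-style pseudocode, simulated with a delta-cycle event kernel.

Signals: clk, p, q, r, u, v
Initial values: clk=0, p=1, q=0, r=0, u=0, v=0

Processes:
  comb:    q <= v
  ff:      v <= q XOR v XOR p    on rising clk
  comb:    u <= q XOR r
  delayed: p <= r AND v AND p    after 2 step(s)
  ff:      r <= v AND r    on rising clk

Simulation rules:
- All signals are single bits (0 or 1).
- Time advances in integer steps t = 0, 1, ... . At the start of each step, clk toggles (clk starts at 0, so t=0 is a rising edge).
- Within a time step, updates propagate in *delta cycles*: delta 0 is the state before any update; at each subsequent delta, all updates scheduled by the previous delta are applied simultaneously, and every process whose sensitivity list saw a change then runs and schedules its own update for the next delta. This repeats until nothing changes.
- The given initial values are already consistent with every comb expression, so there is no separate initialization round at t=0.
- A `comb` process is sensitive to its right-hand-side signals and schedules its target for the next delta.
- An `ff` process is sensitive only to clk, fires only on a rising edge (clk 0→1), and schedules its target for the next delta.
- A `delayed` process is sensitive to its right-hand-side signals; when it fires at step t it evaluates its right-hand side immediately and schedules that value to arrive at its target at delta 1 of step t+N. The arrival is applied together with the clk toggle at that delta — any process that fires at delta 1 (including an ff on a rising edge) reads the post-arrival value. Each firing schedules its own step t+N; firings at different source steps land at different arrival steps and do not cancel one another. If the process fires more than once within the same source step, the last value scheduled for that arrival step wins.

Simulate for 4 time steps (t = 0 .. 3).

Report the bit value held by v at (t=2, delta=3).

t0.Δ0 u=0 v=0 p=1 q=0 r=0 clk=0
t0.Δ1 u=0 v=0 p=1 q=0 r=0 clk=1
t0.Δ2 u=0 v=1 p=1 q=0 r=0 clk=1
t0.Δ3 u=0 v=1 p=1 q=1 r=0 clk=1
t0.Δ4 u=1 v=1 p=1 q=1 r=0 clk=1
t1.Δ0 u=1 v=1 p=1 q=1 r=0 clk=1
t1.Δ1 u=1 v=1 p=1 q=1 r=0 clk=0
t2.Δ0 u=1 v=1 p=1 q=1 r=0 clk=0
t2.Δ1 u=1 v=1 p=0 q=1 r=0 clk=1
t2.Δ2 u=1 v=0 p=0 q=1 r=0 clk=1
t2.Δ3 u=1 v=0 p=0 q=0 r=0 clk=1
t2.Δ4 u=0 v=0 p=0 q=0 r=0 clk=1
t3.Δ0 u=0 v=0 p=0 q=0 r=0 clk=1
t3.Δ1 u=0 v=0 p=0 q=0 r=0 clk=0

0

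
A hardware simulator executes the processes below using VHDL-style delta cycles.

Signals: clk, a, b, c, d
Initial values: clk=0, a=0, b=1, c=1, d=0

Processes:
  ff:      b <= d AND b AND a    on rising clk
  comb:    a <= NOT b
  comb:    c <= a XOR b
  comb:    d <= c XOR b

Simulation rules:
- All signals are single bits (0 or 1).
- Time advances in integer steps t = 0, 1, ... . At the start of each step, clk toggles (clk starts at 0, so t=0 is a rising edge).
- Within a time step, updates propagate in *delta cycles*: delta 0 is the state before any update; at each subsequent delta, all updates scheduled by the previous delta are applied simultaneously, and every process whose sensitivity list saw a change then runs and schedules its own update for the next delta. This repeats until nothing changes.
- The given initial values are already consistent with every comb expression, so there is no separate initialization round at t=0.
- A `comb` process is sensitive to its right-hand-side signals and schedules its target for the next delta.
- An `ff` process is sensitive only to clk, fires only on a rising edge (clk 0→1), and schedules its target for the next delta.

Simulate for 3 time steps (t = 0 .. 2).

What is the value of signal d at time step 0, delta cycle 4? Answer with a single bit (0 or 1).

t0.Δ0 c=1 a=0 d=0 clk=0 b=1
t0.Δ1 c=1 a=0 d=0 clk=1 b=1
t0.Δ2 c=1 a=0 d=0 clk=1 b=0
t0.Δ3 c=0 a=1 d=1 clk=1 b=0
t0.Δ4 c=1 a=1 d=0 clk=1 b=0
t0.Δ5 c=1 a=1 d=1 clk=1 b=0
t1.Δ0 c=1 a=1 d=1 clk=1 b=0
t1.Δ1 c=1 a=1 d=1 clk=0 b=0
t2.Δ0 c=1 a=1 d=1 clk=0 b=0
t2.Δ1 c=1 a=1 d=1 clk=1 b=0

0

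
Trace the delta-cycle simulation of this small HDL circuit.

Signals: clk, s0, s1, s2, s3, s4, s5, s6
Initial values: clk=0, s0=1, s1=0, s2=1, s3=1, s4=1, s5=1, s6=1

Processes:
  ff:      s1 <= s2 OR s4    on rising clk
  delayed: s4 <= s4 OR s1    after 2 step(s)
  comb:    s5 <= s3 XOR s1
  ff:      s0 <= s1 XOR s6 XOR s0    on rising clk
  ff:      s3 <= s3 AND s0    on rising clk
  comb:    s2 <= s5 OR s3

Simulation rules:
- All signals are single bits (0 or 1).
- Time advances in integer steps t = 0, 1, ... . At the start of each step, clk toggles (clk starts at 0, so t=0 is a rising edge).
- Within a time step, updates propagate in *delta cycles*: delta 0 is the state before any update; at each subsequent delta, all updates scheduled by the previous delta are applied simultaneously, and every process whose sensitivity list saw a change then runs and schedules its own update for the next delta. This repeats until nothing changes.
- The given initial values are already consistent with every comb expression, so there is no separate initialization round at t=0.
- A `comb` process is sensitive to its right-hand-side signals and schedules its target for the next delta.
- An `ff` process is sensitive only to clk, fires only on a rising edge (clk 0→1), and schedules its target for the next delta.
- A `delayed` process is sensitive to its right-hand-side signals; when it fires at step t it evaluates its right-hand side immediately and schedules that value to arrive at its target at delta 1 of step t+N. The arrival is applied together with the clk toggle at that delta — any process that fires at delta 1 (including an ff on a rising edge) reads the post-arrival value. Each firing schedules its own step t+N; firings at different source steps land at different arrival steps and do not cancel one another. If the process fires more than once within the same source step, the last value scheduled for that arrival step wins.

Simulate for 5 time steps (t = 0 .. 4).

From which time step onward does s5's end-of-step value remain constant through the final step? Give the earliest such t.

2

t=0 Δ0: s5=1 s3=1 s0=1 s2=1 clk=0 s4=1 s1=0 s6=1
  Δ1: clk:0→1
  Δ2: s0:1→0, s1:0→1
  Δ3: s5:1→0
  (3Δ to stable)
t=1 Δ0: s5=0 s3=1 s0=0 s2=1 clk=1 s4=1 s1=1 s6=1
  Δ1: clk:1→0
  (1Δ to stable)
t=2 Δ0: s5=0 s3=1 s0=0 s2=1 clk=0 s4=1 s1=1 s6=1
  Δ1: clk:0→1
  Δ2: s3:1→0
  Δ3: s5:0→1, s2:1→0
  Δ4: s2:0→1
  (4Δ to stable)
t=3 Δ0: s5=1 s3=0 s0=0 s2=1 clk=1 s4=1 s1=1 s6=1
  Δ1: clk:1→0
  (1Δ to stable)
t=4 Δ0: s5=1 s3=0 s0=0 s2=1 clk=0 s4=1 s1=1 s6=1
  Δ1: clk:0→1
  (1Δ to stable)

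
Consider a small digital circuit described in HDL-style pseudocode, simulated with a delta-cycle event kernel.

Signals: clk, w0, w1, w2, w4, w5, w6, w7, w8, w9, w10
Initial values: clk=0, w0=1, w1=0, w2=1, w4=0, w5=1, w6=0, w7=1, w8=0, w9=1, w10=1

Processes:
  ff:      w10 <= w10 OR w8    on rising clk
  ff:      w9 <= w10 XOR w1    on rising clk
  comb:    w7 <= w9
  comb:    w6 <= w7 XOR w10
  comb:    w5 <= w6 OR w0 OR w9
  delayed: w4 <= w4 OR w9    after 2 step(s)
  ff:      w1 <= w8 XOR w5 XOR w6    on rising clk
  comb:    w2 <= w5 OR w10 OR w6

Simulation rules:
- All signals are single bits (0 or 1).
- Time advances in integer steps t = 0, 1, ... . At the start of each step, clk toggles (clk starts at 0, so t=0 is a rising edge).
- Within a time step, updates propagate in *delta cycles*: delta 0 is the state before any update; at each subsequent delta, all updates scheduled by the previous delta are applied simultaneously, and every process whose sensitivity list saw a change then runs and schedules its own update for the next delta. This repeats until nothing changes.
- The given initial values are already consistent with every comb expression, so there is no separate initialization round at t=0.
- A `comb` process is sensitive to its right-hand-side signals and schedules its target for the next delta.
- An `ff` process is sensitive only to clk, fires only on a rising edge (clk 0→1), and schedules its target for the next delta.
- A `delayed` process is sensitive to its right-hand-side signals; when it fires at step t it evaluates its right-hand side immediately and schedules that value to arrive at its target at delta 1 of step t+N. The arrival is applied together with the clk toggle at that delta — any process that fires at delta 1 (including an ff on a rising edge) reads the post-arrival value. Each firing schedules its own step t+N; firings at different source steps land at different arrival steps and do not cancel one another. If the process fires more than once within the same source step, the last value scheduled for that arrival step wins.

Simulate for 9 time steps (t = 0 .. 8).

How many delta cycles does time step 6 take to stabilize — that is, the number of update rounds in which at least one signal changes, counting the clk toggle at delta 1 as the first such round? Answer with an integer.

4

[bits: w9,w8,w6,w7,w1,w4,clk,w2,w10,w0,w5]
t=0: Δ0=10010001111 Δ1=10010011111 Δ2=10011011111 | 2Δ
t=1: Δ0=10011011111 Δ1=10011001111 | 1Δ
t=2: Δ0=10011001111 Δ1=10011011111 Δ2=00011011111 Δ3=00001011111 Δ4=00101011111 | 4Δ
t=3: Δ0=00101011111 Δ1=00101001111 | 1Δ
t=4: Δ0=00101001111 Δ1=00101011111 Δ2=00100011111 | 2Δ
t=5: Δ0=00100011111 Δ1=00100001111 | 1Δ
t=6: Δ0=00100001111 Δ1=00100011111 Δ2=10100011111 Δ3=10110011111 Δ4=10010011111 | 4Δ
t=7: Δ0=10010011111 Δ1=10010001111 | 1Δ
t=8: Δ0=10010001111 Δ1=10010111111 Δ2=10011111111 | 2Δ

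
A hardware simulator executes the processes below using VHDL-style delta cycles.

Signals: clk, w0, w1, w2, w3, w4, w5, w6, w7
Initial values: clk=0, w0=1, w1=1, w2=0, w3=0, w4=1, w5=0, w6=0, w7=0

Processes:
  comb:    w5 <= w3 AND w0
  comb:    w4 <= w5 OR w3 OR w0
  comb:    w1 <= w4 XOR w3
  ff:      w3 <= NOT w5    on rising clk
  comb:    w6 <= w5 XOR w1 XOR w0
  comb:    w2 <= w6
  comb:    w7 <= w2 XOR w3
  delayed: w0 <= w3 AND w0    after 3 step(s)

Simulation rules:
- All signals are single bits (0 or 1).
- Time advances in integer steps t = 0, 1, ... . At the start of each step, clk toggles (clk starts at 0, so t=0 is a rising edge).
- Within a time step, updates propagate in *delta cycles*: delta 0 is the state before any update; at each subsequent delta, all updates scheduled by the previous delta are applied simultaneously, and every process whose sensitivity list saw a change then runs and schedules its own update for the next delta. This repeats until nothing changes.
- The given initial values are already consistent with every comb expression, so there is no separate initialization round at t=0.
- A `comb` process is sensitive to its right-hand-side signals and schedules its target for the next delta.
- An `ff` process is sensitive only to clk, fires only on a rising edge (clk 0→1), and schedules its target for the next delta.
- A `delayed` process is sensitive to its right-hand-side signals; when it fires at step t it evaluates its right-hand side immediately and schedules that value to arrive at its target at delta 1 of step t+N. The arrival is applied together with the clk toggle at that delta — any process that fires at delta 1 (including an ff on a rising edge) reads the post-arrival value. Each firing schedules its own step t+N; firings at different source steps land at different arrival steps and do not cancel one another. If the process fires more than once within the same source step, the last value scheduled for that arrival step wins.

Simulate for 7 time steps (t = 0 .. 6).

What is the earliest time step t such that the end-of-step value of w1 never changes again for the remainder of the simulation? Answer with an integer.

t=0 Δ0: w5=0 clk=0 w2=0 w3=0 w1=1 w4=1 w6=0 w7=0 w0=1
  Δ1: clk:0→1
  Δ2: w3:0→1
  Δ3: w5:0→1, w1:1→0, w7:0→1
  (3Δ to stable)
t=1 Δ0: w5=1 clk=1 w2=0 w3=1 w1=0 w4=1 w6=0 w7=1 w0=1
  Δ1: clk:1→0
  (1Δ to stable)
t=2 Δ0: w5=1 clk=0 w2=0 w3=1 w1=0 w4=1 w6=0 w7=1 w0=1
  Δ1: clk:0→1
  Δ2: w3:1→0
  Δ3: w5:1→0, w1:0→1, w7:1→0
  (3Δ to stable)
t=3 Δ0: w5=0 clk=1 w2=0 w3=0 w1=1 w4=1 w6=0 w7=0 w0=1
  Δ1: clk:1→0
  (1Δ to stable)
t=4 Δ0: w5=0 clk=0 w2=0 w3=0 w1=1 w4=1 w6=0 w7=0 w0=1
  Δ1: clk:0→1
  Δ2: w3:0→1
  Δ3: w5:0→1, w1:1→0, w7:0→1
  (3Δ to stable)
t=5 Δ0: w5=1 clk=1 w2=0 w3=1 w1=0 w4=1 w6=0 w7=1 w0=1
  Δ1: clk:1→0, w0:1→0
  Δ2: w5:1→0, w6:0→1
  Δ3: w2:0→1, w6:1→0
  Δ4: w2:1→0, w7:1→0
  Δ5: w7:0→1
  (5Δ to stable)
t=6 Δ0: w5=0 clk=0 w2=0 w3=1 w1=0 w4=1 w6=0 w7=1 w0=0
  Δ1: clk:0→1
  (1Δ to stable)

4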